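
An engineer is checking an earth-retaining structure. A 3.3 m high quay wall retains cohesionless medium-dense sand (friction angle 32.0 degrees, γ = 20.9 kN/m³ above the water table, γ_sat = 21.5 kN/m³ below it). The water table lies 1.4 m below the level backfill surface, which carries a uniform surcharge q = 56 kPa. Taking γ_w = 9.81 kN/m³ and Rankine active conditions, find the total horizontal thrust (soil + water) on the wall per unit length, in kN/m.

104 kN/m

K_a = tan²(45° − φ/2) = 0.3073.
γ' = 21.5 − 9.81 = 11.69 kN/m³. h₂ = H − d_w = 1.9 m.
σ'_h: at surface K_a·q = 17.21; at WT K_a(q+γd_w) = 26.20; at base K_a(q+γd_w+γ'h₂) = 33.02 kPa.
P₁ = ½(17.21+26.20)×1.4 = 30.38; P₂ = ½(26.20+33.02)×1.9 = 56.26; P_w = ½γ_w h₂² = 17.71.
Total = 30.38+56.26+17.71 = 104.3 kN/m.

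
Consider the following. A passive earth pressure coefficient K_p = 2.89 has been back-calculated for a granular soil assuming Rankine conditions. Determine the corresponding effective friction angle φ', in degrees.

29.1°

K_p = (1+sin φ)/(1−sin φ) ⇒ sin φ = (K_p − 1)/(K_p + 1) = 0.4859.
φ = arcsin(0.4859) = 29.07°.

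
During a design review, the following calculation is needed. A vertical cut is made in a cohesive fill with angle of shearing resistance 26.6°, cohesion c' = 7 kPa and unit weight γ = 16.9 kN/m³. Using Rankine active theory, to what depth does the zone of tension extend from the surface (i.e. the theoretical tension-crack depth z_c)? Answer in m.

K_a = tan²(45° − 26.6°/2) = 0.3814; √K_a = 0.6176.
The active pressure is zero where K_a γ z = 2c√K_a, so z_c = 2c/(γ√K_a) = 2×7/(16.9×0.6176) = 1.341 m.

1.34 m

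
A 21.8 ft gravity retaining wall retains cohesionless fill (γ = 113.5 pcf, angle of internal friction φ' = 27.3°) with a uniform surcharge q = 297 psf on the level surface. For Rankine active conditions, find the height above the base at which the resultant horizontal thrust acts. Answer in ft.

K_a = 0.3711.
Triangular part P₁ = ½K_aγH² = 10010 at H/3 = 7.267 ft; rectangular part P₂ = K_a q H = 2403 at H/2 = 10.90 ft.
ȳ = (P₁·7.267 + P₂·10.90)/(P₁+P₂) = 7.970 ft.

7.97 ft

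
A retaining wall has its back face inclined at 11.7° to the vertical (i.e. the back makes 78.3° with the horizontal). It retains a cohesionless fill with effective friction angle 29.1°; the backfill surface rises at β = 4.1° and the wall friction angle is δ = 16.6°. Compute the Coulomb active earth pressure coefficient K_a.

0.427

K_a = sin²(α+φ) / [sin²α · sin(α−δ) · (1 + √{sin(φ+δ)sin(φ−β) / (sin(α−δ)sin(α+β))})²].
With α = 78.3°, φ = 29.1°, δ = 16.6°, β = 4.1°: K_a = 0.4273.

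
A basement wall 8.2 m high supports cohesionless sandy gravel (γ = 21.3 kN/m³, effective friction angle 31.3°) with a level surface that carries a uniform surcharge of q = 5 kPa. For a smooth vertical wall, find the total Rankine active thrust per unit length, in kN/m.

K_a = tan²(45° − φ/2) = 0.3162.
Soil triangle: ½ K_a γ H² = 0.5×0.3162×21.3×8.2² = 226.4 kN/m.
Surcharge rectangle: K_a q H = 0.3162×5×8.2 = 12.96 kN/m.
Total = 226.4 + 12.96 = 239.4 kN/m.

239 kN/m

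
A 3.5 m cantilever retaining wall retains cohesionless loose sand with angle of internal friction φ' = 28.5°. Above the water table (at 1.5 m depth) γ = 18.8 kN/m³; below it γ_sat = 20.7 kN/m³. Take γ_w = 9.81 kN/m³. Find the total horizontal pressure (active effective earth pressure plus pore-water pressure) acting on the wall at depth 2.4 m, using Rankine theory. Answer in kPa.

22.3 kPa

K_a = (1 − sin φ)/(1 + sin φ) = 0.3540.
γ' = 20.7 − 9.81 = 10.89 kN/m³.
Effective vertical stress at 2.4 m: σ'_v = 18.8×1.5 + 10.89×0.900 = 38.00 kPa.
σ'_h = K_a σ'_v = 0.3540 × 38.00 = 13.45 kPa; u = γ_w × 0.900 = 8.829 kPa.
Total σ_h = 13.45 + 8.829 = 22.28 kPa.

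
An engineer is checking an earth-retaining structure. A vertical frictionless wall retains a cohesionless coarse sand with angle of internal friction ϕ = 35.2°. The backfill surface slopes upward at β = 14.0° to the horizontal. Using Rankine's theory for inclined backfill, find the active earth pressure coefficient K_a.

0.290

K_a = cos β · (cos β − √(cos²β − cos²φ)) / (cos β + √(cos²β − cos²φ)).
cos β = 0.9703, cos φ = 0.8171, √(cos²β − cos²φ) = 0.5232.
K_a = 0.9703 × (0.9703 − 0.5232)/(0.9703 + 0.5232) = 0.2905.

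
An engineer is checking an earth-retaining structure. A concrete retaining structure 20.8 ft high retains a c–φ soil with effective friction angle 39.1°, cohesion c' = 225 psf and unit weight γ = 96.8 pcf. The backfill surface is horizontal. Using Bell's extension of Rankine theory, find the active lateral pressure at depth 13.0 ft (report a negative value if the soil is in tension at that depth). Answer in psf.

K_a = (1 − sin φ)/(1 + sin φ) = 0.2265.
σ_a = K_a γ z − 2c√K_a = 0.2265×96.8×13.0 − 2×225×0.4759 = 70.85 psf.

70.9 psf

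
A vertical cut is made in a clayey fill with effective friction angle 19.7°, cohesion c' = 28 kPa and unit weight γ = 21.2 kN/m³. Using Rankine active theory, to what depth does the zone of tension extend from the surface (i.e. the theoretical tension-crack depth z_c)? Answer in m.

3.75 m

K_a = tan²(45° − 19.7°/2) = 0.4958; √K_a = 0.7041.
The active pressure is zero where K_a γ z = 2c√K_a, so z_c = 2c/(γ√K_a) = 2×28/(21.2×0.7041) = 3.752 m.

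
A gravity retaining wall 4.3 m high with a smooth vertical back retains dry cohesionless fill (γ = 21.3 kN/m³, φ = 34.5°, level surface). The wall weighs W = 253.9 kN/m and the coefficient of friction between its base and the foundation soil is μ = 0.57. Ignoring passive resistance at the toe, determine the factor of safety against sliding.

K_a = tan²(45° − 34.5°/2) = 0.2768.
P_a = ½K_aγH² = 0.5×0.2768×21.3×4.3² = 54.51 kN/m, acting at H/3 = 1.433 m above the base.
FS_sliding = μW / P_a = 0.57×253.9 / 54.51 = 2.655.

2.66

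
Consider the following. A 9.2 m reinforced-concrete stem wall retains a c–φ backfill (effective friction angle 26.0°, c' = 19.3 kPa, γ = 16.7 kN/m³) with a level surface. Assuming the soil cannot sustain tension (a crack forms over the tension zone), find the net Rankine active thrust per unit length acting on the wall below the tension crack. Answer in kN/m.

K_a = 0.3905; √K_a = 0.6249.
Tension-crack depth z_c = 2c/(γ√K_a) = 2×19.3/(16.7×0.6249) = 3.699 m.
σ_a at base = K_a γ H − 2c√K_a = 0.3905×16.7×9.2 − 2×19.3×0.6249 = 35.87 kPa.
P_a = ½ × 35.87 × (H − z_c) = 0.5×35.87×5.501 = 98.66 kN/m.

98.7 kN/m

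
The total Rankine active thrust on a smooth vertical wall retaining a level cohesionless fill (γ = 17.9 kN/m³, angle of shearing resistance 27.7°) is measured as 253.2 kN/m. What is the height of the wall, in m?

K_a = 0.3653. P_a = ½ K_a γ H² ⇒ H = √(2P_a/(K_a γ)).
H = √(2×253.2/(0.3653×17.9)) = 8.800 m.

8.80 m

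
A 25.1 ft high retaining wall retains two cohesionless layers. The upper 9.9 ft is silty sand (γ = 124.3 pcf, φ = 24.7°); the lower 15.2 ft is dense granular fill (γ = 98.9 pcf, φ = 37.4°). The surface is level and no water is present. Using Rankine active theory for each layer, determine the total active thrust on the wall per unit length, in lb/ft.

K_a1 = tan²(45°−24.7°/2) = 0.4106; K_a2 = tan²(45°−37.4°/2) = 0.2443.
Layer 1: σ at base = K_a1 γ₁ h₁ = 505.2 psf; P₁ = ½×505.2×9.9 = 2501.
Layer 2: σ_v at top = γ₁h₁ = 1231; σ_h top = K_a2×1231 = 300.6; σ_h base = K_a2×(1231+98.9×15.2) = 667.8.
P₂ = ½(300.6+667.8)×15.2 = 7360. Total P_a = 2501+7360 = 9860 lb/ft.

9860 lb/ft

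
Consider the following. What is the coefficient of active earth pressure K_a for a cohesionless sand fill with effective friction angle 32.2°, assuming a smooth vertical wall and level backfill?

0.305

K_a = tan²(45° − φ/2) = tan²(28.90°) = 0.3047.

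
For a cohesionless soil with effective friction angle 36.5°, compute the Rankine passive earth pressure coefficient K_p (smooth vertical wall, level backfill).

3.94

K_p = (1 + sin φ)/(1 − sin φ) = tan²(45° + 36.5°/2) = 3.936.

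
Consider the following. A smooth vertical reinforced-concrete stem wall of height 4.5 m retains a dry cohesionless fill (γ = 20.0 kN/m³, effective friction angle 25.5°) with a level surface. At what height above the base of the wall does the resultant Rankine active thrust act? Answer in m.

1.50 m

K_a = 0.3981.
The pressure distribution is triangular, so the resultant acts at H/3 above the base = 4.5/3 = 1.500 m.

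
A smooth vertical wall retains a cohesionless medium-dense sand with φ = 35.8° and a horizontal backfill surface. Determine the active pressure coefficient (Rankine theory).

0.262

K_a = tan²(45° − φ/2) = tan²(27.10°) = 0.2619.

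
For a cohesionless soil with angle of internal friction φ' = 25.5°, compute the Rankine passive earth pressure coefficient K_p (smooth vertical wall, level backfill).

2.51

K_p = (1 + sin φ)/(1 − sin φ) = tan²(45° + 25.5°/2) = 2.512.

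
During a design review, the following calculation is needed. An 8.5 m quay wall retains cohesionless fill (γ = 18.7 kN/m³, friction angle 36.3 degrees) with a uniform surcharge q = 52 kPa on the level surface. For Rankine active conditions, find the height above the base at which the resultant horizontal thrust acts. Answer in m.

3.39 m

K_a = 0.2563.
Triangular part P₁ = ½K_aγH² = 173.1 at H/3 = 2.833 m; rectangular part P₂ = K_a q H = 113.3 at H/2 = 4.250 m.
ȳ = (P₁·2.833 + P₂·4.250)/(P₁+P₂) = 3.394 m.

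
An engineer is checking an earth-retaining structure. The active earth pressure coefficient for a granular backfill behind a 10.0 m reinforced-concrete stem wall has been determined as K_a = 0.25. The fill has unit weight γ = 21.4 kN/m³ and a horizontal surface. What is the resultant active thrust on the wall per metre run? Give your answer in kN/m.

P = ½ K_a γ H² = 0.5 × 0.25 × 21.4 × 10.0² = 267.5 kN/m.

268 kN/m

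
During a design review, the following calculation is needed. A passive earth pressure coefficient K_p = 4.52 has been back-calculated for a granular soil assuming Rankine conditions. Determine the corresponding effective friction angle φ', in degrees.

39.6°

K_p = (1+sin φ)/(1−sin φ) ⇒ sin φ = (K_p − 1)/(K_p + 1) = 0.6377.
φ = arcsin(0.6377) = 39.62°.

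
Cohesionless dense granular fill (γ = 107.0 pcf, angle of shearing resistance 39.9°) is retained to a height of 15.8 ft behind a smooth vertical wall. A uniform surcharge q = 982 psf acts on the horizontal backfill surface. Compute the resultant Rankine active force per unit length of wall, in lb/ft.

K_a = tan²(45° − φ/2) = 0.2184.
Soil triangle: ½ K_a γ H² = 0.5×0.2184×107.0×15.8² = 2917 lb/ft.
Surcharge rectangle: K_a q H = 0.2184×982×15.8 = 3389 lb/ft.
Total = 2917 + 3389 = 6307 lb/ft.

6310 lb/ft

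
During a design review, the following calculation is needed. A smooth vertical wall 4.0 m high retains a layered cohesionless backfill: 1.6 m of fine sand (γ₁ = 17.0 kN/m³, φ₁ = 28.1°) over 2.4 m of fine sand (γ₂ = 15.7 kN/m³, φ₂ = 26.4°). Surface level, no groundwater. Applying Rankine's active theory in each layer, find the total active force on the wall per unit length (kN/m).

K_a1 = tan²(45°−28.1°/2) = 0.3596; K_a2 = tan²(45°−26.4°/2) = 0.3844.
Layer 1: σ at base = K_a1 γ₁ h₁ = 9.781 kPa; P₁ = ½×9.781×1.6 = 7.825.
Layer 2: σ_v at top = γ₁h₁ = 27.20; σ_h top = K_a2×27.20 = 10.46; σ_h base = K_a2×(27.20+15.7×2.4) = 24.94.
P₂ = ½(10.46+24.94)×2.4 = 42.48. Total P_a = 7.825+42.48 = 50.30 kN/m.

50.3 kN/m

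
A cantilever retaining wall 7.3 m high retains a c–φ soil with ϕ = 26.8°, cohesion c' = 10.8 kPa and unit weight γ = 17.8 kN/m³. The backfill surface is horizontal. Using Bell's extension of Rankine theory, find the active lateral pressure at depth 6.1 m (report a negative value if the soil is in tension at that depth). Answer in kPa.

27.8 kPa

K_a = (1 − sin φ)/(1 + sin φ) = 0.3785.
σ_a = K_a γ z − 2c√K_a = 0.3785×17.8×6.1 − 2×10.8×0.6152 = 27.81 kPa.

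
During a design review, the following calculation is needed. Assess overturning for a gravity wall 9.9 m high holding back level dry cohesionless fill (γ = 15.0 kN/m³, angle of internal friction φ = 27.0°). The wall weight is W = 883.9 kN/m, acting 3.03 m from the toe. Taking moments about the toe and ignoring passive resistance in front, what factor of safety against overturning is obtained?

2.94

K_a = tan²(45° − 27.0°/2) = 0.3755.
P_a = ½K_aγH² = 0.5×0.3755×15.0×9.9² = 276.0 kN/m, acting at H/3 = 3.300 m above the base.
Overturning moment M_o = P_a × H/3 = 276.0 × 3.300 = 910.9.
Resisting moment M_r = W × 3.03 = 883.9 × 3.03 = 2678.
FS_overturning = M_r/M_o = 2678/910.9 = 2.940.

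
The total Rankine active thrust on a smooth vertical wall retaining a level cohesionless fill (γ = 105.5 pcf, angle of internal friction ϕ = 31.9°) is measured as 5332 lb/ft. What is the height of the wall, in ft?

18.1 ft

K_a = 0.3085. P_a = ½ K_a γ H² ⇒ H = √(2P_a/(K_a γ)).
H = √(2×5332/(0.3085×105.5)) = 18.10 ft.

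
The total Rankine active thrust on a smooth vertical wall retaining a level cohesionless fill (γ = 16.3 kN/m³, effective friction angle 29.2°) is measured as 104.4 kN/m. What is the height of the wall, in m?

6.10 m

K_a = 0.3442. P_a = ½ K_a γ H² ⇒ H = √(2P_a/(K_a γ)).
H = √(2×104.4/(0.3442×16.3)) = 6.100 m.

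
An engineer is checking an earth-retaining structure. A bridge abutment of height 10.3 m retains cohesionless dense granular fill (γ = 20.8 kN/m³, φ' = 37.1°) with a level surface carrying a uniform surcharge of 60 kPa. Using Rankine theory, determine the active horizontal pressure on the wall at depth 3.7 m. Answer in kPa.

K_a = (1 − sin φ)/(1 + sin φ) = 0.2475.
σ_v = γz + q = 20.8 × 3.7 + 60 = 137.0 kPa.
σ_h = K_a σ_v = 0.2475 × 137.0 = 33.90 kPa.

33.9 kPa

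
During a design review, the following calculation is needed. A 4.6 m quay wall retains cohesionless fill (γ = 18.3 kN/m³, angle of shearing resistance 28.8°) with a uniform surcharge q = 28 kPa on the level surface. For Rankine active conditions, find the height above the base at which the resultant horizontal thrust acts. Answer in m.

1.84 m

K_a = 0.3498.
Triangular part P₁ = ½K_aγH² = 67.72 at H/3 = 1.533 m; rectangular part P₂ = K_a q H = 45.05 at H/2 = 2.300 m.
ȳ = (P₁·1.533 + P₂·2.300)/(P₁+P₂) = 1.840 m.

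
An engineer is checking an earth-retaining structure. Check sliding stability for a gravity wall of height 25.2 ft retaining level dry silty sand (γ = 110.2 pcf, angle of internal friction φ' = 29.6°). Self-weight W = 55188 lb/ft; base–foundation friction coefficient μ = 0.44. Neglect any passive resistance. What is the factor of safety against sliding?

K_a = tan²(45° − 29.6°/2) = 0.3387.
P_a = ½K_aγH² = 0.5×0.3387×110.2×25.2² = 11850 lb/ft, acting at H/3 = 8.400 ft above the base.
FS_sliding = μW / P_a = 0.44×55188 / 11850 = 2.049.

2.05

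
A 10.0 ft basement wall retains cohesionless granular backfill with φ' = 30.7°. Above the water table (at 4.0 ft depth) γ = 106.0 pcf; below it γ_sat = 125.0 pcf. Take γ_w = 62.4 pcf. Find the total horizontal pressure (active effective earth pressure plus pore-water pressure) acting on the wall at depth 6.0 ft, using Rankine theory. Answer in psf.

303 psf

K_a = (1 − sin φ)/(1 + sin φ) = 0.3240.
γ' = 125.0 − 62.4 = 62.60 pcf.
Effective vertical stress at 6.0 ft: σ'_v = 106.0×4.0 + 62.60×2.00 = 549.2 psf.
σ'_h = K_a σ'_v = 0.3240 × 549.2 = 178.0 psf; u = γ_w × 2.00 = 124.8 psf.
Total σ_h = 178.0 + 124.8 = 302.8 psf.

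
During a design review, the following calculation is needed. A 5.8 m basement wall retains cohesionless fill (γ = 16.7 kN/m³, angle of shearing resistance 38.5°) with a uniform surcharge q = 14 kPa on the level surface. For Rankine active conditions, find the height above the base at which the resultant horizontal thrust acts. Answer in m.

K_a = 0.2327.
Triangular part P₁ = ½K_aγH² = 65.35 at H/3 = 1.933 m; rectangular part P₂ = K_a q H = 18.89 at H/2 = 2.900 m.
ȳ = (P₁·1.933 + P₂·2.900)/(P₁+P₂) = 2.150 m.

2.15 m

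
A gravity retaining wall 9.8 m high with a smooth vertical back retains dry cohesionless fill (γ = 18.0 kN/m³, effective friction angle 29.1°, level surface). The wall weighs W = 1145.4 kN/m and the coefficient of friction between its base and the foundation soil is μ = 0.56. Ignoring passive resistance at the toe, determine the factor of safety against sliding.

2.15

K_a = tan²(45° − 29.1°/2) = 0.3456.
P_a = ½K_aγH² = 0.5×0.3456×18.0×9.8² = 298.7 kN/m, acting at H/3 = 3.267 m above the base.
FS_sliding = μW / P_a = 0.56×1145.4 / 298.7 = 2.147.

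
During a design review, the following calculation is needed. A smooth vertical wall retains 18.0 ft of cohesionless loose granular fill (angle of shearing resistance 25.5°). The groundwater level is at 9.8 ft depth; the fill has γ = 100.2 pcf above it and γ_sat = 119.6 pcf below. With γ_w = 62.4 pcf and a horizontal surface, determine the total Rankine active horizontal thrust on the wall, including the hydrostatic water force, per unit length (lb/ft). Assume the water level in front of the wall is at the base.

7980 lb/ft

K_a = tan²(45° − φ/2) = 0.3981.
γ' = 119.6 − 62.4 = 57.20 pcf. Depth below WT = 8.2 ft.
σ'_h at WT = K_a γ d_w = 390.9 psf; at base = 390.9 + K_a γ' × 8.2 = 577.6 psf.
P₁ (0–9.8 ft) = ½×390.9×9.8 = 1916. P₂ (9.8–18.0 ft) = ½(390.9+577.6)×8.2 = 3971.
P_w = ½ γ_w h₂² = 0.5×62.4×8.2² = 2098. Total = 1916+3971+2098 = 7985 lb/ft.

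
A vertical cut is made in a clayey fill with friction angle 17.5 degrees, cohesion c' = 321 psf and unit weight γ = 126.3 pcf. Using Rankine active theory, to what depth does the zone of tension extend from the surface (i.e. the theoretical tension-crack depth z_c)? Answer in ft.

6.93 ft

K_a = tan²(45° − 17.5°/2) = 0.5376; √K_a = 0.7332.
The active pressure is zero where K_a γ z = 2c√K_a, so z_c = 2c/(γ√K_a) = 2×321/(126.3×0.7332) = 6.933 ft.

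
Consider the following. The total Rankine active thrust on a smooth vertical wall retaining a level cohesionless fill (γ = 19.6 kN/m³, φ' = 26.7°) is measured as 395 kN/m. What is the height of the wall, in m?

K_a = 0.3800. P_a = ½ K_a γ H² ⇒ H = √(2P_a/(K_a γ)).
H = √(2×395/(0.3800×19.6)) = 10.30 m.

10.3 m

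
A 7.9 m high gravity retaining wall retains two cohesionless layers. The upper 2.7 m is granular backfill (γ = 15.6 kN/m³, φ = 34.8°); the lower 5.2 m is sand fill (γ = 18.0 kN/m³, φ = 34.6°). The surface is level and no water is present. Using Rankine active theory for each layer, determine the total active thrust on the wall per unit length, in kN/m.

K_a1 = tan²(45°−34.8°/2) = 0.2733; K_a2 = tan²(45°−34.6°/2) = 0.2756.
Layer 1: σ at base = K_a1 γ₁ h₁ = 11.51 kPa; P₁ = ½×11.51×2.7 = 15.54.
Layer 2: σ_v at top = γ₁h₁ = 42.12; σ_h top = K_a2×42.12 = 11.61; σ_h base = K_a2×(42.12+18.0×5.2) = 37.41.
P₂ = ½(11.61+37.41)×5.2 = 127.5. Total P_a = 15.54+127.5 = 143.0 kN/m.

143 kN/m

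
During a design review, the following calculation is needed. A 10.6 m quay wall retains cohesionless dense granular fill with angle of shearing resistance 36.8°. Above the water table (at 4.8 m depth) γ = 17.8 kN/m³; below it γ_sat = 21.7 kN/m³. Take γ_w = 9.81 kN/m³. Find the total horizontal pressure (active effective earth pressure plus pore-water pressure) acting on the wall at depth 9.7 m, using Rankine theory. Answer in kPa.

84.1 kPa

K_a = (1 − sin φ)/(1 + sin φ) = 0.2508.
γ' = 21.7 − 9.81 = 11.89 kN/m³.
Effective vertical stress at 9.7 m: σ'_v = 17.8×4.8 + 11.89×4.90 = 143.7 kPa.
σ'_h = K_a σ'_v = 0.2508 × 143.7 = 36.03 kPa; u = γ_w × 4.90 = 48.07 kPa.
Total σ_h = 36.03 + 48.07 = 84.10 kPa.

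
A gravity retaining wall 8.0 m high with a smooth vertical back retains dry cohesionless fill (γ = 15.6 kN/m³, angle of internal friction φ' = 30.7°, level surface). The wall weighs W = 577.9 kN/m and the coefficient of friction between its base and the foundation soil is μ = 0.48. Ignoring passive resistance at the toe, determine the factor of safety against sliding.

1.71

K_a = tan²(45° − 30.7°/2) = 0.3240.
P_a = ½K_aγH² = 0.5×0.3240×15.6×8.0² = 161.8 kN/m, acting at H/3 = 2.667 m above the base.
FS_sliding = μW / P_a = 0.48×577.9 / 161.8 = 1.715.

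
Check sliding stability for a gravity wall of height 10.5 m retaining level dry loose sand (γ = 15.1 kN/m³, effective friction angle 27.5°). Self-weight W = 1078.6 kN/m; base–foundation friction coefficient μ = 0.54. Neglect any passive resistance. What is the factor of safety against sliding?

K_a = tan²(45° − 27.5°/2) = 0.3682.
P_a = ½K_aγH² = 0.5×0.3682×15.1×10.5² = 306.5 kN/m, acting at H/3 = 3.500 m above the base.
FS_sliding = μW / P_a = 0.54×1078.6 / 306.5 = 1.900.

1.90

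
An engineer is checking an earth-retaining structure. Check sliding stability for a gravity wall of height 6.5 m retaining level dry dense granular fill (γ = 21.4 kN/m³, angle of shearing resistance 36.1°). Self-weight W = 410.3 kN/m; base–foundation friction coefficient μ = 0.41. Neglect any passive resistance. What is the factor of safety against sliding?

1.44

K_a = tan²(45° − 36.1°/2) = 0.2585.
P_a = ½K_aγH² = 0.5×0.2585×21.4×6.5² = 116.9 kN/m, acting at H/3 = 2.167 m above the base.
FS_sliding = μW / P_a = 0.41×410.3 / 116.9 = 1.440.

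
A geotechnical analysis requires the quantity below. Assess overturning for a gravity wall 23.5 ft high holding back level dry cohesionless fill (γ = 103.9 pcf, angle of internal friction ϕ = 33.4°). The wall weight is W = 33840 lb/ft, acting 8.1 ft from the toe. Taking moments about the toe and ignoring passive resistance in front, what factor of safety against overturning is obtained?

4.21

K_a = tan²(45° − 33.4°/2) = 0.2899.
P_a = ½K_aγH² = 0.5×0.2899×103.9×23.5² = 8318 lb/ft, acting at H/3 = 7.833 ft above the base.
Overturning moment M_o = P_a × H/3 = 8318 × 7.833 = 65160.
Resisting moment M_r = W × 8.1 = 33840 × 8.1 = 274100.
FS_overturning = M_r/M_o = 274100/65160 = 4.207.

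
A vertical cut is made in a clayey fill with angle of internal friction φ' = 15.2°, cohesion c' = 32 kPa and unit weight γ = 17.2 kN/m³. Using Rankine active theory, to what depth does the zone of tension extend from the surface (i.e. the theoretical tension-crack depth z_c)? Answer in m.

K_a = tan²(45° − 15.2°/2) = 0.5845; √K_a = 0.7646.
The active pressure is zero where K_a γ z = 2c√K_a, so z_c = 2c/(γ√K_a) = 2×32/(17.2×0.7646) = 4.867 m.

4.87 m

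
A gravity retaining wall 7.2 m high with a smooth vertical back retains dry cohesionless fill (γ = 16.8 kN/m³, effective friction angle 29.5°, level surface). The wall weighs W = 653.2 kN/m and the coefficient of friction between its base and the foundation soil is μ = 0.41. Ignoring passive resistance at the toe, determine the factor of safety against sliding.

K_a = tan²(45° − 29.5°/2) = 0.3401.
P_a = ½K_aγH² = 0.5×0.3401×16.8×7.2² = 148.1 kN/m, acting at H/3 = 2.400 m above the base.
FS_sliding = μW / P_a = 0.41×653.2 / 148.1 = 1.808.

1.81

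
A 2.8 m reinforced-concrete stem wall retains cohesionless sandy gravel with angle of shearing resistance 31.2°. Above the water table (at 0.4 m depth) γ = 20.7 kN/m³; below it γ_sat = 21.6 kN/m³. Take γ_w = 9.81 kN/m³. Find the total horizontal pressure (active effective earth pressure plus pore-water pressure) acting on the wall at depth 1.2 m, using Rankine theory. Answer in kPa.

13.5 kPa

K_a = (1 − sin φ)/(1 + sin φ) = 0.3175.
γ' = 21.6 − 9.81 = 11.79 kN/m³.
Effective vertical stress at 1.2 m: σ'_v = 20.7×0.4 + 11.79×0.800 = 17.71 kPa.
σ'_h = K_a σ'_v = 0.3175 × 17.71 = 5.624 kPa; u = γ_w × 0.800 = 7.848 kPa.
Total σ_h = 5.624 + 7.848 = 13.47 kPa.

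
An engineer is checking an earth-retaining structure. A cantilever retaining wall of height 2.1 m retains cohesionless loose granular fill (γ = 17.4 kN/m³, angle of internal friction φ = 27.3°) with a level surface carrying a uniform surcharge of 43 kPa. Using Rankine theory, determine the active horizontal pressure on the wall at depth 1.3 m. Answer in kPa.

24.4 kPa

K_a = (1 − sin φ)/(1 + sin φ) = 0.3711.
σ_v = γz + q = 17.4 × 1.3 + 43 = 65.62 kPa.
σ_h = K_a σ_v = 0.3711 × 65.62 = 24.35 kPa.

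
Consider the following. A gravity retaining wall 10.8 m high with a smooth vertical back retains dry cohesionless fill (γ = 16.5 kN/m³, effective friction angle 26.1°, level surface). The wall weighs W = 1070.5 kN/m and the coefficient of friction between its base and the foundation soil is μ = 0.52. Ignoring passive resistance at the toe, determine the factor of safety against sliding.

1.49

K_a = tan²(45° − 26.1°/2) = 0.3889.
P_a = ½K_aγH² = 0.5×0.3889×16.5×10.8² = 374.3 kN/m, acting at H/3 = 3.600 m above the base.
FS_sliding = μW / P_a = 0.52×1070.5 / 374.3 = 1.487.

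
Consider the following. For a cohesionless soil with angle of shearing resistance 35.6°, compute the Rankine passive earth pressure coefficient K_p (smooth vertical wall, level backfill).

K_p = (1 + sin φ)/(1 − sin φ) = tan²(45° + 35.6°/2) = 3.786.

3.79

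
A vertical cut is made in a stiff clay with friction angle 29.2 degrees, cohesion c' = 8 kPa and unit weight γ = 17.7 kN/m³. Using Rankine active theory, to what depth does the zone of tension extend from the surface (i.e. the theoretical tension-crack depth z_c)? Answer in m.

K_a = tan²(45° − 29.2°/2) = 0.3442; √K_a = 0.5867.
The active pressure is zero where K_a γ z = 2c√K_a, so z_c = 2c/(γ√K_a) = 2×8/(17.7×0.5867) = 1.541 m.

1.54 m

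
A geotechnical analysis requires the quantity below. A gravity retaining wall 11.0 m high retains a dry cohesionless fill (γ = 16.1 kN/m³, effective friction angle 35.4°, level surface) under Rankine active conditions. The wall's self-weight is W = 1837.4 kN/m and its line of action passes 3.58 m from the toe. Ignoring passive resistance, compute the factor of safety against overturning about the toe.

6.91

K_a = tan²(45° − 35.4°/2) = 0.2664.
P_a = ½K_aγH² = 0.5×0.2664×16.1×11.0² = 259.5 kN/m, acting at H/3 = 3.667 m above the base.
Overturning moment M_o = P_a × H/3 = 259.5 × 3.667 = 951.4.
Resisting moment M_r = W × 3.58 = 1837.4 × 3.58 = 6578.
FS_overturning = M_r/M_o = 6578/951.4 = 6.914.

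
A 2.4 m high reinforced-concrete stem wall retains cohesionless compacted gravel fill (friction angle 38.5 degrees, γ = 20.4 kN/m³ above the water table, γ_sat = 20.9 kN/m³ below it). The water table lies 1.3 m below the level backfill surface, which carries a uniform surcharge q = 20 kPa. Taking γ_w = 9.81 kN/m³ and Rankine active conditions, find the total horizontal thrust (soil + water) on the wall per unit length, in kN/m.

29.5 kN/m

K_a = tan²(45° − φ/2) = 0.2327.
γ' = 20.9 − 9.81 = 11.09 kN/m³. h₂ = H − d_w = 1.1 m.
σ'_h: at surface K_a·q = 4.653; at WT K_a(q+γd_w) = 10.82; at base K_a(q+γd_w+γ'h₂) = 13.66 kPa.
P₁ = ½(4.653+10.82)×1.3 = 10.06; P₂ = ½(10.82+13.66)×1.1 = 13.47; P_w = ½γ_w h₂² = 5.935.
Total = 10.06+13.47+5.935 = 29.46 kN/m.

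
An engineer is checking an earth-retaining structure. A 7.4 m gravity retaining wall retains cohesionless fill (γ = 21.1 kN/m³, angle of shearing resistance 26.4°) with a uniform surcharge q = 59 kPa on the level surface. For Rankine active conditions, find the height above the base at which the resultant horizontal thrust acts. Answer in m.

3.00 m

K_a = 0.3844.
Triangular part P₁ = ½K_aγH² = 222.1 at H/3 = 2.467 m; rectangular part P₂ = K_a q H = 167.8 at H/2 = 3.700 m.
ȳ = (P₁·2.467 + P₂·3.700)/(P₁+P₂) = 2.998 m.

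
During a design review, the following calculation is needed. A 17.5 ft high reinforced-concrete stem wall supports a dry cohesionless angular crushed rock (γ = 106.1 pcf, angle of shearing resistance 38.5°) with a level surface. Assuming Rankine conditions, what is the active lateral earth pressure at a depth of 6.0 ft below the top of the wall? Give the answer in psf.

148 psf

K_a = (1 − sin φ)/(1 + sin φ) = 0.2327.
σ_h = K_a γ z = 0.2327 × 106.1 × 6.0 = 148.1 psf.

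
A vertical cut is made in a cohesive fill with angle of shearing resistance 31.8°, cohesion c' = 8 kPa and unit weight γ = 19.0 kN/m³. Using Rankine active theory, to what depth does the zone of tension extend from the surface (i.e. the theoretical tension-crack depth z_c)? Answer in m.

1.51 m

K_a = tan²(45° − 31.8°/2) = 0.3098; √K_a = 0.5566.
The active pressure is zero where K_a γ z = 2c√K_a, so z_c = 2c/(γ√K_a) = 2×8/(19.0×0.5566) = 1.513 m.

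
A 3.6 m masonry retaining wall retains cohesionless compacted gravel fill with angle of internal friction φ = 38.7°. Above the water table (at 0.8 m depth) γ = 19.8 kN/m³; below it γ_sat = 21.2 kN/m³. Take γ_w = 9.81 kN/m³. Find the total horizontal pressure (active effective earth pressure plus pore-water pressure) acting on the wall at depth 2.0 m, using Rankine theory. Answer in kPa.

18.6 kPa

K_a = (1 − sin φ)/(1 + sin φ) = 0.2306.
γ' = 21.2 − 9.81 = 11.39 kN/m³.
Effective vertical stress at 2.0 m: σ'_v = 19.8×0.8 + 11.39×1.20 = 29.51 kPa.
σ'_h = K_a σ'_v = 0.2306 × 29.51 = 6.804 kPa; u = γ_w × 1.20 = 11.77 kPa.
Total σ_h = 6.804 + 11.77 = 18.58 kPa.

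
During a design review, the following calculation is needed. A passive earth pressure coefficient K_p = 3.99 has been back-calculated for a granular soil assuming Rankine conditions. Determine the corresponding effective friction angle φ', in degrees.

K_p = (1+sin φ)/(1−sin φ) ⇒ sin φ = (K_p − 1)/(K_p + 1) = 0.5992.
φ = arcsin(0.5992) = 36.81°.

36.8°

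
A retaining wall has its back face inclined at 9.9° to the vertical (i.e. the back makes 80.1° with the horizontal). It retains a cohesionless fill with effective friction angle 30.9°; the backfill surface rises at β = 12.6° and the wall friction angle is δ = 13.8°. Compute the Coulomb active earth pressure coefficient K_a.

K_a = sin²(α+φ) / [sin²α · sin(α−δ) · (1 + √{sin(φ+δ)sin(φ−β) / (sin(α−δ)sin(α+β))})²].
With α = 80.1°, φ = 30.9°, δ = 13.8°, β = 12.6°: K_a = 0.4410.

0.441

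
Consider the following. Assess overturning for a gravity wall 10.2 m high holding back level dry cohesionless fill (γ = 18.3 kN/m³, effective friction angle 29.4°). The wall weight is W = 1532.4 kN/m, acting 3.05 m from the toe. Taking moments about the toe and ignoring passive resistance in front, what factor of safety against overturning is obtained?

K_a = tan²(45° − 29.4°/2) = 0.3415.
P_a = ½K_aγH² = 0.5×0.3415×18.3×10.2² = 325.1 kN/m, acting at H/3 = 3.400 m above the base.
Overturning moment M_o = P_a × H/3 = 325.1 × 3.400 = 1105.
Resisting moment M_r = W × 3.05 = 1532.4 × 3.05 = 4674.
FS_overturning = M_r/M_o = 4674/1105 = 4.229.

4.23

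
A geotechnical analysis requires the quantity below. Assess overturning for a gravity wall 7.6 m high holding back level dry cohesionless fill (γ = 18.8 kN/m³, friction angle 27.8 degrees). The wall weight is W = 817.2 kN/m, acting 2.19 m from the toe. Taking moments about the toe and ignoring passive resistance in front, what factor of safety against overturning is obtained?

K_a = tan²(45° − 27.8°/2) = 0.3639.
P_a = ½K_aγH² = 0.5×0.3639×18.8×7.6² = 197.6 kN/m, acting at H/3 = 2.533 m above the base.
Overturning moment M_o = P_a × H/3 = 197.6 × 2.533 = 500.5.
Resisting moment M_r = W × 2.19 = 817.2 × 2.19 = 1790.
FS_overturning = M_r/M_o = 1790/500.5 = 3.576.

3.58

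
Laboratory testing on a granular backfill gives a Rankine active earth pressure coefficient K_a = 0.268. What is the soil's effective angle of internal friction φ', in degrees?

K_a = tan²(45° − φ/2) ⇒ 45° − φ/2 = arctan(√0.268) = 27.37°.
φ = 2(45° − 27.37°) = 35.26°.

35.3°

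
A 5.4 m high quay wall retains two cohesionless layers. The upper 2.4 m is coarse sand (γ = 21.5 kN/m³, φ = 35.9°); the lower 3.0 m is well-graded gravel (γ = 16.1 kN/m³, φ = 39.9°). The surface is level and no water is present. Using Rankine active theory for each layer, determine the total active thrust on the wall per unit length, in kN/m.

K_a1 = tan²(45°−35.9°/2) = 0.2607; K_a2 = tan²(45°−39.9°/2) = 0.2184.
Layer 1: σ at base = K_a1 γ₁ h₁ = 13.45 kPa; P₁ = ½×13.45×2.4 = 16.14.
Layer 2: σ_v at top = γ₁h₁ = 51.60; σ_h top = K_a2×51.60 = 11.27; σ_h base = K_a2×(51.60+16.1×3.0) = 21.82.
P₂ = ½(11.27+21.82)×3.0 = 49.64. Total P_a = 16.14+49.64 = 65.78 kN/m.

65.8 kN/m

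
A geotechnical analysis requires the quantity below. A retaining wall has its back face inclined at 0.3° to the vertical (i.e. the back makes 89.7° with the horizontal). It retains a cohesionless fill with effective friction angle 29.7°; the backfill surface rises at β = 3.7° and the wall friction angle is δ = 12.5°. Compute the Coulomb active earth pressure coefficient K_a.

0.324

K_a = sin²(α+φ) / [sin²α · sin(α−δ) · (1 + √{sin(φ+δ)sin(φ−β) / (sin(α−δ)sin(α+β))})²].
With α = 89.7°, φ = 29.7°, δ = 12.5°, β = 3.7°: K_a = 0.3240.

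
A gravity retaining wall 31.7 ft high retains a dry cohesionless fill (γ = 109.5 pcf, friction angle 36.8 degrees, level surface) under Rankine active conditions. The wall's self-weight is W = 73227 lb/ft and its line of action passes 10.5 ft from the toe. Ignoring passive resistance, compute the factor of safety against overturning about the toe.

5.27

K_a = tan²(45° − 36.8°/2) = 0.2508.
P_a = ½K_aγH² = 0.5×0.2508×109.5×31.7² = 13800 lb/ft, acting at H/3 = 10.57 ft above the base.
Overturning moment M_o = P_a × H/3 = 13800 × 10.57 = 145800.
Resisting moment M_r = W × 10.5 = 73227 × 10.5 = 768900.
FS_overturning = M_r/M_o = 768900/145800 = 5.274.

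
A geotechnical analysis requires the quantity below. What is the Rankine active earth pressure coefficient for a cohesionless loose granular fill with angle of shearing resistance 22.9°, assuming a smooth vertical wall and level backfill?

K_a = tan²(45° − φ/2) = tan²(33.55°) = 0.4398.

0.440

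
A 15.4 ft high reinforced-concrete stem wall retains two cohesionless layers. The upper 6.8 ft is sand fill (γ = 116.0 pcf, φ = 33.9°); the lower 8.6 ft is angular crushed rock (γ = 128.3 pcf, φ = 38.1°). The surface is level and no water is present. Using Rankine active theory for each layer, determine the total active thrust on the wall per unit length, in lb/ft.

K_a1 = tan²(45°−33.9°/2) = 0.2839; K_a2 = tan²(45°−38.1°/2) = 0.2368.
Layer 1: σ at base = K_a1 γ₁ h₁ = 223.9 psf; P₁ = ½×223.9×6.8 = 761.4.
Layer 2: σ_v at top = γ₁h₁ = 788.8; σ_h top = K_a2×788.8 = 186.8; σ_h base = K_a2×(788.8+128.3×8.6) = 448.1.
P₂ = ½(186.8+448.1)×8.6 = 2730. Total P_a = 761.4+2730 = 3492 lb/ft.

3490 lb/ft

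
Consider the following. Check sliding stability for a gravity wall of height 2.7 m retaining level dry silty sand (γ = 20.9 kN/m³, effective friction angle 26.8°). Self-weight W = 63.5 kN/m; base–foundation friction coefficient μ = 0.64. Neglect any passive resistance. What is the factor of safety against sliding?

1.41

K_a = tan²(45° − 26.8°/2) = 0.3785.
P_a = ½K_aγH² = 0.5×0.3785×20.9×2.7² = 28.83 kN/m, acting at H/3 = 0.9000 m above the base.
FS_sliding = μW / P_a = 0.64×63.5 / 28.83 = 1.410.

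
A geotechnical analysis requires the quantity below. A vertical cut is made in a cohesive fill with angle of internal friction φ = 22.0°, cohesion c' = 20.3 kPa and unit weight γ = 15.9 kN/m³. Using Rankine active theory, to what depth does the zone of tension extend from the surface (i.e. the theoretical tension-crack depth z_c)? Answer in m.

K_a = tan²(45° − 22.0°/2) = 0.4550; √K_a = 0.6745.
The active pressure is zero where K_a γ z = 2c√K_a, so z_c = 2c/(γ√K_a) = 2×20.3/(15.9×0.6745) = 3.786 m.

3.79 m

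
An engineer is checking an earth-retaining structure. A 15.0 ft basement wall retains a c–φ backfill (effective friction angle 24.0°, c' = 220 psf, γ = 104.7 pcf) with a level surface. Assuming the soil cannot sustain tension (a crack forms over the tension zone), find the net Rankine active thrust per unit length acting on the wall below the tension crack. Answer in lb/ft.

K_a = 0.4217; √K_a = 0.6494.
Tension-crack depth z_c = 2c/(γ√K_a) = 2×220/(104.7×0.6494) = 6.471 ft.
σ_a at base = K_a γ H − 2c√K_a = 0.4217×104.7×15.0 − 2×220×0.6494 = 376.6 psf.
P_a = ½ × 376.6 × (H − z_c) = 0.5×376.6×8.529 = 1606 lb/ft.

1610 lb/ft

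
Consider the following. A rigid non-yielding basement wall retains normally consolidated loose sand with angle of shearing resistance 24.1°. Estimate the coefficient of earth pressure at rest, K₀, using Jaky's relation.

0.592

K₀ = 1 − sin φ' = 1 − sin 24.1° = 0.5917.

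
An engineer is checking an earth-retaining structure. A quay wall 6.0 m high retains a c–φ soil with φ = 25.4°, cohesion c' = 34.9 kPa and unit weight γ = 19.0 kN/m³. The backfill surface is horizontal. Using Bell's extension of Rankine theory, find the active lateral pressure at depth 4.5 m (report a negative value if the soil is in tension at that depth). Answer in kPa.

K_a = (1 − sin φ)/(1 + sin φ) = 0.3996.
σ_a = K_a γ z − 2c√K_a = 0.3996×19.0×4.5 − 2×34.9×0.6322 = -9.956 kPa.

-9.96 kPa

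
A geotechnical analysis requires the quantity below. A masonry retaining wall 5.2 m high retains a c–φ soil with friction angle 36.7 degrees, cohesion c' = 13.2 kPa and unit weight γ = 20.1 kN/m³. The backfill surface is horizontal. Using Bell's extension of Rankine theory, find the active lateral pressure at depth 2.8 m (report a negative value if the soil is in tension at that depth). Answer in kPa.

0.926 kPa

K_a = (1 − sin φ)/(1 + sin φ) = 0.2519.
σ_a = K_a γ z − 2c√K_a = 0.2519×20.1×2.8 − 2×13.2×0.5019 = 0.9256 kPa.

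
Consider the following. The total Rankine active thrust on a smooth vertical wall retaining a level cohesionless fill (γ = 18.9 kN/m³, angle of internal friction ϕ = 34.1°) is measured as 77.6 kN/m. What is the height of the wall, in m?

5.40 m

K_a = 0.2815. P_a = ½ K_a γ H² ⇒ H = √(2P_a/(K_a γ)).
H = √(2×77.6/(0.2815×18.9)) = 5.401 m.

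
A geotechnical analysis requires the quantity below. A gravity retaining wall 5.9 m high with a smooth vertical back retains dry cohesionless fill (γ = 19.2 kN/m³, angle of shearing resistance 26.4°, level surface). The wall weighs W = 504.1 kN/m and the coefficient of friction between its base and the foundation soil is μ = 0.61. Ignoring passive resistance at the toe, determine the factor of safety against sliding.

K_a = tan²(45° − 26.4°/2) = 0.3844.
P_a = ½K_aγH² = 0.5×0.3844×19.2×5.9² = 128.5 kN/m, acting at H/3 = 1.967 m above the base.
FS_sliding = μW / P_a = 0.61×504.1 / 128.5 = 2.394.

2.39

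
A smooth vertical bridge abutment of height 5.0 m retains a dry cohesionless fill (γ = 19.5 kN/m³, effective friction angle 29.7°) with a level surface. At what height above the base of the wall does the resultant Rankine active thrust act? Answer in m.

1.67 m

K_a = 0.3374.
The pressure distribution is triangular, so the resultant acts at H/3 above the base = 5.0/3 = 1.667 m.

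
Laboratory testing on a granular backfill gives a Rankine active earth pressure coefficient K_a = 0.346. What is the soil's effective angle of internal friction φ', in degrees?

K_a = tan²(45° − φ/2) ⇒ 45° − φ/2 = arctan(√0.346) = 30.46°.
φ = 2(45° − 30.46°) = 29.07°.

29.1°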